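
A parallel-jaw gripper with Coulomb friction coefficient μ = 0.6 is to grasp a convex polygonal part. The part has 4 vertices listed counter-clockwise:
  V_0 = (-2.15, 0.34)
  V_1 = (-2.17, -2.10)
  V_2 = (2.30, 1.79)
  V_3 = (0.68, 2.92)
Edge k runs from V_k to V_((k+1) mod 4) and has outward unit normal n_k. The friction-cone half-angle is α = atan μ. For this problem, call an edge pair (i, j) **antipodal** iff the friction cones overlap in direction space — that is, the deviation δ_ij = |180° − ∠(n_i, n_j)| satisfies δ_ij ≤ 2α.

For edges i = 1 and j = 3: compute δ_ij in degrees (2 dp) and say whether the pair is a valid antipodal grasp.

α = atan 0.6 = 30.96°;  2α = 61.93°
edge 1: e_1 = (+4.47, +3.89);  n_1 = (+0.6565, -0.7544)
edge 3: e_3 = (-2.83, -2.58);  n_3 = (-0.6737, +0.7390)
∠(n_1, n_3) = 178.68°
δ = |180° − 178.68°| = 1.32°
1.32° ≤ 2α = 61.93°  →  valid

δ = 1.32°, valid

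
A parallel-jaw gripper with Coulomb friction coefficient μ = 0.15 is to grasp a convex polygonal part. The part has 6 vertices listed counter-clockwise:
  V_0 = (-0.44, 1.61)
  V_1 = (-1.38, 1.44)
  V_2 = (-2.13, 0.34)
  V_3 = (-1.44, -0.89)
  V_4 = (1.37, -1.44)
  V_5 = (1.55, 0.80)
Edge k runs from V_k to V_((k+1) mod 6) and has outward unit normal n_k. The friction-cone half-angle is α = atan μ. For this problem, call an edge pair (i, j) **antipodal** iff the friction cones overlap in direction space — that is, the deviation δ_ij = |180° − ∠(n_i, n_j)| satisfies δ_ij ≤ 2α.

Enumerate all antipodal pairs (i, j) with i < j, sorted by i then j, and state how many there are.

α = atan 0.15 = 8.53°;  2α = 17.06°
n_0 = (-0.1780, +0.9840)
n_1 = (-0.8262, +0.5633)
n_2 = (-0.8721, -0.4893)
n_3 = (-0.1921, -0.9814)
n_4 = (+0.9968, -0.0801)
n_5 = (+0.3770, +0.9262)
  (0,1): δ = 134.54°  ·
  (0,2): δ = 70.96°  ·
  (0,3): δ = 21.33°  ·
  (0,4): δ = 75.15°  ·
  (0,5): δ = 147.60°  ·
  (1,2): δ = 116.42°  ·
  (1,3): δ = 66.79°  ·
  (1,4): δ = 29.69°  ·
  (1,5): δ = 102.14°  ·
  (2,3): δ = 130.37°  ·
  (2,4): δ = 33.89°  ·
  (2,5): δ = 38.56°  ·
  (3,4): δ = 83.52°  ·
  (3,5): δ = 11.07°  ✓
  (4,5): δ = 107.55°  ·
antipodal pairs: 1

count = 1; pairs: (3,5)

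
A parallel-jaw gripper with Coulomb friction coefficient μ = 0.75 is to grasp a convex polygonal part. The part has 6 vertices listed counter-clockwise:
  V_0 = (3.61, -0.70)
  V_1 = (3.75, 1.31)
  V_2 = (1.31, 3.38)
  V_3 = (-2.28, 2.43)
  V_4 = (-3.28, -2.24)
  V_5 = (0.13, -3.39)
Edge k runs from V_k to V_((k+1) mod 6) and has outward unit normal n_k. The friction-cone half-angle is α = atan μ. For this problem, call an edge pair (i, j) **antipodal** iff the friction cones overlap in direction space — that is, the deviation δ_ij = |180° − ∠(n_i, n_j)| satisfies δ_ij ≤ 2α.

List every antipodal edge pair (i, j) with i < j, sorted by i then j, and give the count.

α = atan 0.75 = 36.87°;  2α = 73.74°
n_0 = (+0.9976, -0.0695)
n_1 = (+0.6469, +0.7626)
n_2 = (-0.2558, +0.9667)
n_3 = (-0.9778, +0.2094)
n_4 = (-0.3196, -0.9476)
n_5 = (+0.6116, -0.7912)
  (0,1): δ = 126.33°  ·
  (0,2): δ = 71.19°  ✓
  (0,3): δ = 8.10°  ✓
  (0,4): δ = 75.35°  ·
  (0,5): δ = 131.69°  ·
  (1,2): δ = 124.87°  ·
  (1,3): δ = 61.78°  ✓
  (1,4): δ = 21.67°  ✓
  (1,5): δ = 78.01°  ·
  (2,3): δ = 116.91°  ·
  (2,4): δ = 33.46°  ✓
  (2,5): δ = 22.88°  ✓
  (3,4): δ = 96.55°  ·
  (3,5): δ = 40.21°  ✓
  (4,5): δ = 123.66°  ·
antipodal pairs: 7

count = 7; pairs: (0,2), (0,3), (1,3), (1,4), (2,4), (2,5), (3,5)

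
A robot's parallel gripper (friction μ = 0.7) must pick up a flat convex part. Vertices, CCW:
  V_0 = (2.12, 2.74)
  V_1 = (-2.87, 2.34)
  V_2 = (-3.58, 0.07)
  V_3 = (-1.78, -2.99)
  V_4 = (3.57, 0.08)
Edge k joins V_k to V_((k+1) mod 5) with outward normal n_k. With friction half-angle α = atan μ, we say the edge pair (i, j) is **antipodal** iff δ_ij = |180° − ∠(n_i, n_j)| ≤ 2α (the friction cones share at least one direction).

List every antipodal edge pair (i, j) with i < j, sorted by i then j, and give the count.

α = atan 0.7 = 34.99°;  2α = 69.98°
n_0 = (-0.0799, +0.9968)
n_1 = (-0.9544, +0.2985)
n_2 = (-0.8619, -0.5070)
n_3 = (+0.4977, -0.8673)
n_4 = (+0.8780, +0.4786)
  (0,1): δ = 111.95°  ·
  (0,2): δ = 64.12°  ✓
  (0,3): δ = 25.27°  ✓
  (0,4): δ = 114.01°  ·
  (1,2): δ = 132.17°  ·
  (1,3): δ = 42.78°  ✓
  (1,4): δ = 45.96°  ✓
  (2,3): δ = 90.62°  ·
  (2,4): δ = 1.87°  ✓
  (3,4): δ = 91.25°  ·
antipodal pairs: 5

count = 5; pairs: (0,2), (0,3), (1,3), (1,4), (2,4)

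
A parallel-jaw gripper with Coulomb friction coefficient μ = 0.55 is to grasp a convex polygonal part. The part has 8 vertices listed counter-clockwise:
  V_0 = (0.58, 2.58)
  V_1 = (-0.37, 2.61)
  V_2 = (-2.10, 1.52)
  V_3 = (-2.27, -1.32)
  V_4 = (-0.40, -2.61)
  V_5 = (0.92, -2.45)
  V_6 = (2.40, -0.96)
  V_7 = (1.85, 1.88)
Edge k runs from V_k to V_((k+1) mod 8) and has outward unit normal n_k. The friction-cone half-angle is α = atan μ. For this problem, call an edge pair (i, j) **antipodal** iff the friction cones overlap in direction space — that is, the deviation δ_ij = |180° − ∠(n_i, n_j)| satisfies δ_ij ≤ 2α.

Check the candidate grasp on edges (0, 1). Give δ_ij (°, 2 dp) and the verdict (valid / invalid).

α = atan 0.55 = 28.81°;  2α = 57.62°
edge 0: e_0 = (-0.95, +0.03);  n_0 = (+0.0316, +0.9995)
edge 1: e_1 = (-1.73, -1.09);  n_1 = (-0.5331, +0.8461)
∠(n_0, n_1) = 34.02°
δ = |180° − 34.02°| = 145.98°
145.98° > 2α = 57.62°  →  invalid

δ = 145.98°, invalid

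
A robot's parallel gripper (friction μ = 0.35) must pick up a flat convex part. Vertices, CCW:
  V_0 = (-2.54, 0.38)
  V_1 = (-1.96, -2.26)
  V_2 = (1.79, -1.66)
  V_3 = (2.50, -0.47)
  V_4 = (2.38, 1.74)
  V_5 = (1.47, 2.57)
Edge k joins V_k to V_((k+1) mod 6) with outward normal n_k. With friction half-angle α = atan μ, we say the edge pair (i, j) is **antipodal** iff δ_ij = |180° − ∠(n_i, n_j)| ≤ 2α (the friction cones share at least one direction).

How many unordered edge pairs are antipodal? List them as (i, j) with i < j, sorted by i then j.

α = atan 0.35 = 19.29°;  2α = 38.58°
n_0 = (-0.9767, -0.2146)
n_1 = (+0.1580, -0.9874)
n_2 = (+0.8588, -0.5124)
n_3 = (+0.9985, +0.0542)
n_4 = (+0.6739, +0.7388)
n_5 = (-0.4793, +0.8776)
  (0,1): δ = 93.30°  ·
  (0,2): δ = 43.21°  ·
  (0,3): δ = 9.28°  ✓
  (0,4): δ = 35.24°  ✓
  (0,5): δ = 106.25°  ·
  (1,2): δ = 129.91°  ·
  (1,3): δ = 95.98°  ·
  (1,4): δ = 51.46°  ·
  (1,5): δ = 19.55°  ✓
  (2,3): δ = 146.07°  ·
  (2,4): δ = 101.55°  ·
  (2,5): δ = 30.54°  ✓
  (3,4): δ = 135.48°  ·
  (3,5): δ = 64.47°  ·
  (4,5): δ = 108.99°  ·
antipodal pairs: 4

count = 4; pairs: (0,3), (0,4), (1,5), (2,5)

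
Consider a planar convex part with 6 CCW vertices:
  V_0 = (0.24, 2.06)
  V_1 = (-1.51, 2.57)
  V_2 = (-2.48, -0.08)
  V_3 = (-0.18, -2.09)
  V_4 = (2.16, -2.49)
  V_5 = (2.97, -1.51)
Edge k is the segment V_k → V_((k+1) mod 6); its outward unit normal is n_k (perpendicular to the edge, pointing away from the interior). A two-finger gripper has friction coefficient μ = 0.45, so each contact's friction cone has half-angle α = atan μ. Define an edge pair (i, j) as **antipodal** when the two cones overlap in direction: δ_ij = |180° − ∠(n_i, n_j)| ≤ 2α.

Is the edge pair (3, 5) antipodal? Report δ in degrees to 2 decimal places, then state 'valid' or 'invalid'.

δ = 42.89°, valid

α = atan 0.45 = 24.23°;  2α = 48.46°
edge 3: e_3 = (+2.34, -0.40);  n_3 = (-0.1685, -0.9857)
edge 5: e_5 = (-2.73, +3.57);  n_5 = (+0.7944, +0.6075)
∠(n_3, n_5) = 137.11°
δ = |180° − 137.11°| = 42.89°
42.89° ≤ 2α = 48.46°  →  valid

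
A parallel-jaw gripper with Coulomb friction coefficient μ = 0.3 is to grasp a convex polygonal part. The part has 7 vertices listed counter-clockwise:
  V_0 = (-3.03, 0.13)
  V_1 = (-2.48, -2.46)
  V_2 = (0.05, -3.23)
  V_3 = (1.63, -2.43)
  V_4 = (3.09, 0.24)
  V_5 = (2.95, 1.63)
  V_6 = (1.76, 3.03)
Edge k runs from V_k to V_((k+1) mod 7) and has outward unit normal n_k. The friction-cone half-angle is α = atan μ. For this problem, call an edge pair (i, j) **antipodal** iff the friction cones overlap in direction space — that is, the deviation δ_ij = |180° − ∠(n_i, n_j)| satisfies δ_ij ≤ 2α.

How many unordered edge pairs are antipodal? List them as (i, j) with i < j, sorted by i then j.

count = 5; pairs: (0,4), (0,5), (1,5), (2,6), (3,6)

α = atan 0.3 = 16.70°;  2α = 33.40°
n_0 = (-0.9782, -0.2077)
n_1 = (-0.2912, -0.9567)
n_2 = (+0.4517, -0.8922)
n_3 = (+0.8774, -0.4798)
n_4 = (+0.9950, +0.1002)
n_5 = (+0.7619, +0.6476)
n_6 = (-0.5179, +0.8554)
  (0,1): δ = 118.92°  ·
  (0,2): δ = 75.13°  ·
  (0,3): δ = 40.66°  ·
  (0,4): δ = 6.24°  ✓
  (0,5): δ = 28.38°  ✓
  (0,6): δ = 109.20°  ·
  (1,2): δ = 136.22°  ·
  (1,3): δ = 101.74°  ·
  (1,4): δ = 67.32°  ·
  (1,5): δ = 32.71°  ✓
  (1,6): δ = 48.12°  ·
  (2,3): δ = 145.52°  ·
  (2,4): δ = 111.10°  ·
  (2,5): δ = 76.49°  ·
  (2,6): δ = 4.34°  ✓
  (3,4): δ = 145.58°  ·
  (3,5): δ = 110.96°  ·
  (3,6): δ = 30.14°  ✓
  (4,5): δ = 145.39°  ·
  (4,6): δ = 64.56°  ·
  (5,6): δ = 99.17°  ·
antipodal pairs: 5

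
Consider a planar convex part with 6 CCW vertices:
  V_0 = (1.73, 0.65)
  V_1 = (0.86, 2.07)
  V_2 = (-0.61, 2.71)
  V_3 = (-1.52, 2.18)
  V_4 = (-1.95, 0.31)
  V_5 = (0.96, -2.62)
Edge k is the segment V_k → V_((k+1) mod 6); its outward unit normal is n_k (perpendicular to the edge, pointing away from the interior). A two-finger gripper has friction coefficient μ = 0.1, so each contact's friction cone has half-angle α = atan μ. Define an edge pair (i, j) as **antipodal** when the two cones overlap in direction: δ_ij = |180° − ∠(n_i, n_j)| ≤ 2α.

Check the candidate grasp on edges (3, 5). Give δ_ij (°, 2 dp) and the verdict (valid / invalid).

δ = 0.30°, valid

α = atan 0.1 = 5.71°;  2α = 11.42°
edge 3: e_3 = (-0.43, -1.87);  n_3 = (-0.9746, +0.2241)
edge 5: e_5 = (+0.77, +3.27);  n_5 = (+0.9734, -0.2292)
∠(n_3, n_5) = 179.70°
δ = |180° − 179.70°| = 0.30°
0.30° ≤ 2α = 11.42°  →  valid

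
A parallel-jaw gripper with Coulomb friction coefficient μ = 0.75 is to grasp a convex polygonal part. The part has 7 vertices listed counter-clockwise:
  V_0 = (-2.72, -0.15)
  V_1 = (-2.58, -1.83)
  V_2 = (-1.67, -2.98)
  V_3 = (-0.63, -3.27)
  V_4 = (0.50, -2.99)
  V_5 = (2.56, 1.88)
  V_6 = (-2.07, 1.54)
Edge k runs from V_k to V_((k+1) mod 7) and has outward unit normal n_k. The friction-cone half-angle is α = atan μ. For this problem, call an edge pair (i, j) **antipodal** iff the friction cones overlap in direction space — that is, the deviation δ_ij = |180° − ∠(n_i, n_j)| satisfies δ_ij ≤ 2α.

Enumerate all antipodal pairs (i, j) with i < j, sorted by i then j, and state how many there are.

α = atan 0.75 = 36.87°;  2α = 73.74°
n_0 = (-0.9965, -0.0830)
n_1 = (-0.7842, -0.6205)
n_2 = (-0.2686, -0.9633)
n_3 = (+0.2405, -0.9706)
n_4 = (+0.9210, -0.3896)
n_5 = (-0.0732, +0.9973)
n_6 = (-0.9333, +0.3590)
  (0,1): δ = 146.41°  ·
  (0,2): δ = 110.34°  ·
  (0,3): δ = 80.85°  ·
  (0,4): δ = 27.69°  ✓
  (0,5): δ = 89.44°  ·
  (0,6): δ = 154.20°  ·
  (1,2): δ = 143.94°  ·
  (1,3): δ = 114.44°  ·
  (1,4): δ = 61.28°  ✓
  (1,5): δ = 55.85°  ✓
  (1,6): δ = 120.61°  ·
  (2,3): δ = 150.50°  ·
  (2,4): δ = 97.35°  ·
  (2,5): δ = 19.78°  ✓
  (2,6): δ = 84.54°  ·
  (3,4): δ = 126.85°  ·
  (3,5): δ = 9.72°  ✓
  (3,6): δ = 55.05°  ✓
  (4,5): δ = 62.87°  ✓
  (4,6): δ = 1.89°  ✓
  (5,6): δ = 115.24°  ·
antipodal pairs: 8

count = 8; pairs: (0,4), (1,4), (1,5), (2,5), (3,5), (3,6), (4,5), (4,6)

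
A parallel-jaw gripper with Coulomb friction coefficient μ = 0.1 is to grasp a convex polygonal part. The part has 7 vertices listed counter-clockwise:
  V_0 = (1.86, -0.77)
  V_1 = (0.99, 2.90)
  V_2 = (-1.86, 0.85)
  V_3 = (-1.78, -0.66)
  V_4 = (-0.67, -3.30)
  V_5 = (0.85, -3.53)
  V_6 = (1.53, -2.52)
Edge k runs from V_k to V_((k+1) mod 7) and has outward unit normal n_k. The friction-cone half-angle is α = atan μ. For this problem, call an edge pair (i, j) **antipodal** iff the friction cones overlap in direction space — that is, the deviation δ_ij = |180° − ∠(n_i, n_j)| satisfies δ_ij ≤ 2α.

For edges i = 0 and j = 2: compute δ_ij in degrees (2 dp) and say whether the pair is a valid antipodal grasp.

δ = 10.30°, valid

α = atan 0.1 = 5.71°;  2α = 11.42°
edge 0: e_0 = (-0.87, +3.67);  n_0 = (+0.9730, +0.2307)
edge 2: e_2 = (+0.08, -1.51);  n_2 = (-0.9986, -0.0529)
∠(n_0, n_2) = 169.70°
δ = |180° − 169.70°| = 10.30°
10.30° ≤ 2α = 11.42°  →  valid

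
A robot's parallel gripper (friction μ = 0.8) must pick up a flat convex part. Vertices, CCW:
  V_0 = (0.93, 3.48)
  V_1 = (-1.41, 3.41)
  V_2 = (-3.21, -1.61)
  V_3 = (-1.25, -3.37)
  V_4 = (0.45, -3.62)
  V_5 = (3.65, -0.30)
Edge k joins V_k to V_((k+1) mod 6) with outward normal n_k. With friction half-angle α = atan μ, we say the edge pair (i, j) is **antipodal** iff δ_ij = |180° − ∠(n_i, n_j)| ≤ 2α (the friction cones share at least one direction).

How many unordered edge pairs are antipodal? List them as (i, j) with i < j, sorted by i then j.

α = atan 0.8 = 38.66°;  2α = 77.32°
n_0 = (-0.0299, +0.9996)
n_1 = (-0.9413, +0.3375)
n_2 = (-0.6681, -0.7440)
n_3 = (-0.1455, -0.9894)
n_4 = (+0.7200, -0.6940)
n_5 = (+0.8117, +0.5841)
  (0,1): δ = 111.44°  ·
  (0,2): δ = 43.64°  ✓
  (0,3): δ = 10.08°  ✓
  (0,4): δ = 44.34°  ✓
  (0,5): δ = 124.02°  ·
  (1,2): δ = 112.20°  ·
  (1,3): δ = 78.64°  ·
  (1,4): δ = 24.22°  ✓
  (1,5): δ = 55.46°  ✓
  (2,3): δ = 146.44°  ·
  (2,4): δ = 92.02°  ·
  (2,5): δ = 12.34°  ✓
  (3,4): δ = 125.58°  ·
  (3,5): δ = 45.90°  ✓
  (4,5): δ = 100.32°  ·
antipodal pairs: 7

count = 7; pairs: (0,2), (0,3), (0,4), (1,4), (1,5), (2,5), (3,5)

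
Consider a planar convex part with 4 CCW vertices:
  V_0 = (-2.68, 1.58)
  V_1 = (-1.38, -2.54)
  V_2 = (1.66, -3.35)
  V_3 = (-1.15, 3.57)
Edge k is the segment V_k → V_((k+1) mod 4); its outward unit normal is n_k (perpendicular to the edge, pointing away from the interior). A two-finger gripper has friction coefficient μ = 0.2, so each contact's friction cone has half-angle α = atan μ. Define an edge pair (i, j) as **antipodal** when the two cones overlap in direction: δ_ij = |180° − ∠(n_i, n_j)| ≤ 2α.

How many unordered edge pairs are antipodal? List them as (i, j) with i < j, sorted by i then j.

count = 1; pairs: (0,2)

α = atan 0.2 = 11.31°;  2α = 22.62°
n_0 = (-0.9537, -0.3009)
n_1 = (-0.2575, -0.9663)
n_2 = (+0.9265, +0.3762)
n_3 = (-0.7928, +0.6095)
  (0,1): δ = 122.43°  ·
  (0,2): δ = 4.59°  ✓
  (0,3): δ = 124.93°  ·
  (1,2): δ = 52.98°  ·
  (1,3): δ = 67.37°  ·
  (2,3): δ = 59.66°  ·
antipodal pairs: 1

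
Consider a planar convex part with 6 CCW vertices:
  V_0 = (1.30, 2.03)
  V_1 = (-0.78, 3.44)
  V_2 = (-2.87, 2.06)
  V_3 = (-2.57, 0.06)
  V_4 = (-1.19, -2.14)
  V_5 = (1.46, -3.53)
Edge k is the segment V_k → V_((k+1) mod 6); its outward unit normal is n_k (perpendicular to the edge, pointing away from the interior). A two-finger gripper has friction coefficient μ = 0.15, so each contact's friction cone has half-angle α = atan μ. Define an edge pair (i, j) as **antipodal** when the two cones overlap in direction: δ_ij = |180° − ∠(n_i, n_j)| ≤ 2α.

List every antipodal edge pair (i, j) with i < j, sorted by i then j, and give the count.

α = atan 0.15 = 8.53°;  2α = 17.06°
n_0 = (+0.5611, +0.8277)
n_1 = (-0.5510, +0.8345)
n_2 = (-0.9889, -0.1483)
n_3 = (-0.8471, -0.5314)
n_4 = (-0.4645, -0.8856)
n_5 = (+0.9996, +0.0288)
  (0,1): δ = 112.43°  ·
  (0,2): δ = 47.34°  ·
  (0,3): δ = 23.77°  ·
  (0,4): δ = 6.45°  ✓
  (0,5): δ = 125.78°  ·
  (1,2): δ = 114.91°  ·
  (1,3): δ = 91.34°  ·
  (1,4): δ = 61.11°  ·
  (1,5): δ = 58.21°  ·
  (2,3): δ = 156.43°  ·
  (2,4): δ = 126.21°  ·
  (2,5): δ = 6.88°  ✓
  (3,4): δ = 149.78°  ·
  (3,5): δ = 30.45°  ·
  (4,5): δ = 60.67°  ·
antipodal pairs: 2

count = 2; pairs: (0,4), (2,5)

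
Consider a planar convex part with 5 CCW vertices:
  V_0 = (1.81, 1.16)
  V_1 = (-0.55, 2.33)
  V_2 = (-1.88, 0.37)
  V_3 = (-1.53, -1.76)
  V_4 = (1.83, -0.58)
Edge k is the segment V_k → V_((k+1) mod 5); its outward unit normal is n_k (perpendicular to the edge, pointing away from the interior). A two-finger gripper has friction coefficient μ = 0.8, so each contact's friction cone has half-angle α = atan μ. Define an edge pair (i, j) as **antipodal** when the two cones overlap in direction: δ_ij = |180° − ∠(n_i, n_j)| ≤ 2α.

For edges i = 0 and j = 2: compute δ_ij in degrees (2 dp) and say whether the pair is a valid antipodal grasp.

α = atan 0.8 = 38.66°;  2α = 77.32°
edge 0: e_0 = (-2.36, +1.17);  n_0 = (+0.4442, +0.8959)
edge 2: e_2 = (+0.35, -2.13);  n_2 = (-0.9868, -0.1621)
∠(n_0, n_2) = 125.70°
δ = |180° − 125.70°| = 54.30°
54.30° ≤ 2α = 77.32°  →  valid

δ = 54.30°, valid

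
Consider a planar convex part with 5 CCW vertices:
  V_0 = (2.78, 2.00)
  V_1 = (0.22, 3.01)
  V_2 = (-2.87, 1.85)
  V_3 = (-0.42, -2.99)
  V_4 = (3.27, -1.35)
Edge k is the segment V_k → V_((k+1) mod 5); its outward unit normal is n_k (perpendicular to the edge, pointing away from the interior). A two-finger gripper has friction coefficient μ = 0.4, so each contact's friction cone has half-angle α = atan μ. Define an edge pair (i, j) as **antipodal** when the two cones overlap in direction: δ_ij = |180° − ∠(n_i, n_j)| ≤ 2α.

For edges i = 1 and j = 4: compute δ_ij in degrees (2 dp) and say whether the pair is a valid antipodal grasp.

δ = 77.75°, invalid

α = atan 0.4 = 21.80°;  2α = 43.60°
edge 1: e_1 = (-3.09, -1.16);  n_1 = (-0.3515, +0.9362)
edge 4: e_4 = (-0.49, +3.35);  n_4 = (+0.9895, +0.1447)
∠(n_1, n_4) = 102.25°
δ = |180° − 102.25°| = 77.75°
77.75° > 2α = 43.60°  →  invalid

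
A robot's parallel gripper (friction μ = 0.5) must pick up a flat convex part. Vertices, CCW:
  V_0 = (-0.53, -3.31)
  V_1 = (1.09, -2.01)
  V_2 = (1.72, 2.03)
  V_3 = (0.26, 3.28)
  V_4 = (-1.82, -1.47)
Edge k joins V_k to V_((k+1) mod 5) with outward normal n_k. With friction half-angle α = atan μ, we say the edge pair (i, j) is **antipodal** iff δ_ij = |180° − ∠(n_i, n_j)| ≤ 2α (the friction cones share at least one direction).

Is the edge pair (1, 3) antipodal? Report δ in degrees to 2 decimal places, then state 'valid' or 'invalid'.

δ = 14.79°, valid

α = atan 0.5 = 26.57°;  2α = 53.13°
edge 1: e_1 = (+0.63, +4.04);  n_1 = (+0.9881, -0.1541)
edge 3: e_3 = (-2.08, -4.75);  n_3 = (-0.9160, +0.4011)
∠(n_1, n_3) = 165.21°
δ = |180° − 165.21°| = 14.79°
14.79° ≤ 2α = 53.13°  →  valid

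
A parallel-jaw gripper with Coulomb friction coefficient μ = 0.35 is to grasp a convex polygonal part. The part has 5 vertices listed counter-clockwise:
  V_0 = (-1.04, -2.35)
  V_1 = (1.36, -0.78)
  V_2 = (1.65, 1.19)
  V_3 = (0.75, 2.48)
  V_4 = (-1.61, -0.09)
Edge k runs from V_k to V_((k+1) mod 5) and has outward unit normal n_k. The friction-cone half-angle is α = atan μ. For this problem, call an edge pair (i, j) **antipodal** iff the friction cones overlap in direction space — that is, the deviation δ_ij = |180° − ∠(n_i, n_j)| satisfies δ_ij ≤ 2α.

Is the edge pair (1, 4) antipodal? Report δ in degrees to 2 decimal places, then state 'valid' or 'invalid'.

δ = 22.53°, valid

α = atan 0.35 = 19.29°;  2α = 38.58°
edge 1: e_1 = (+0.29, +1.97);  n_1 = (+0.9893, -0.1456)
edge 4: e_4 = (+0.57, -2.26);  n_4 = (-0.9696, -0.2446)
∠(n_1, n_4) = 157.47°
δ = |180° − 157.47°| = 22.53°
22.53° ≤ 2α = 38.58°  →  valid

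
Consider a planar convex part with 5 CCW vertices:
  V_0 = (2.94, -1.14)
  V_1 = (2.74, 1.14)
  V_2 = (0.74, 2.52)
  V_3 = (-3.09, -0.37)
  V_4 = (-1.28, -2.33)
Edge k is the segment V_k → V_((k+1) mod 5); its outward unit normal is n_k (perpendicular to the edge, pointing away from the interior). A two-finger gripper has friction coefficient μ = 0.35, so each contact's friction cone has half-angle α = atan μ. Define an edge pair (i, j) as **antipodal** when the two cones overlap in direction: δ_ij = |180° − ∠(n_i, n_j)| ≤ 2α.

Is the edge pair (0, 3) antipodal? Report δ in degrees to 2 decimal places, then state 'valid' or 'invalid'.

δ = 37.71°, valid

α = atan 0.35 = 19.29°;  2α = 38.58°
edge 0: e_0 = (-0.20, +2.28);  n_0 = (+0.9962, +0.0874)
edge 3: e_3 = (+1.81, -1.96);  n_3 = (-0.7347, -0.6784)
∠(n_0, n_3) = 142.29°
δ = |180° − 142.29°| = 37.71°
37.71° ≤ 2α = 38.58°  →  valid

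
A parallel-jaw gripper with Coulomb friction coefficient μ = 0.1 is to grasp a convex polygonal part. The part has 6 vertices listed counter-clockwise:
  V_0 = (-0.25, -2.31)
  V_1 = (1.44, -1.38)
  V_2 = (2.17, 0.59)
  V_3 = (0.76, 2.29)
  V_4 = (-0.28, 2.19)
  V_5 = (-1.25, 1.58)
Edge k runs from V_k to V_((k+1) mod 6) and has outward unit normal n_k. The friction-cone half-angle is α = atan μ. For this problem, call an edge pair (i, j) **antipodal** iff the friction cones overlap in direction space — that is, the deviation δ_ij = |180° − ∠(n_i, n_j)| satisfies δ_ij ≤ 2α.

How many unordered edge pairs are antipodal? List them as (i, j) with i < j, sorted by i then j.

count = 1; pairs: (0,4)

α = atan 0.1 = 5.71°;  2α = 11.42°
n_0 = (+0.4821, -0.8761)
n_1 = (+0.9377, -0.3475)
n_2 = (+0.7697, +0.6384)
n_3 = (-0.0957, +0.9954)
n_4 = (-0.5324, +0.8465)
n_5 = (-0.9685, -0.2490)
  (0,1): δ = 139.16°  ·
  (0,2): δ = 79.15°  ·
  (0,3): δ = 23.33°  ·
  (0,4): δ = 3.34°  ✓
  (0,5): δ = 75.59°  ·
  (1,2): δ = 119.99°  ·
  (1,3): δ = 64.18°  ·
  (1,4): δ = 37.50°  ·
  (1,5): δ = 34.75°  ·
  (2,3): δ = 124.18°  ·
  (2,4): δ = 97.51°  ·
  (2,5): δ = 25.26°  ·
  (3,4): δ = 153.33°  ·
  (3,5): δ = 81.08°  ·
  (4,5): δ = 107.75°  ·
antipodal pairs: 1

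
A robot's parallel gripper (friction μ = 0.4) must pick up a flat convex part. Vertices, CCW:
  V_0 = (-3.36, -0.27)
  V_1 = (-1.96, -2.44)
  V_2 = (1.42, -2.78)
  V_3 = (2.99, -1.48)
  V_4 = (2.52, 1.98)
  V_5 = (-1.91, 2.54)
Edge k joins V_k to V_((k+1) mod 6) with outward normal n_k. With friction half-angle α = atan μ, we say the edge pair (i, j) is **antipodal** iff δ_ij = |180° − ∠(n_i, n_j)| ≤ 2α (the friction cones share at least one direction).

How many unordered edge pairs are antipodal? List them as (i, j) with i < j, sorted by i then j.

α = atan 0.4 = 21.80°;  2α = 43.60°
n_0 = (-0.8403, -0.5421)
n_1 = (-0.1001, -0.9950)
n_2 = (+0.6378, -0.7702)
n_3 = (+0.9909, +0.1346)
n_4 = (+0.1254, +0.9921)
n_5 = (-0.8887, +0.4586)
  (0,1): δ = 128.57°  ·
  (0,2): δ = 83.20°  ·
  (0,3): δ = 25.09°  ✓
  (0,4): δ = 49.97°  ·
  (0,5): δ = 119.88°  ·
  (1,2): δ = 134.63°  ·
  (1,3): δ = 76.52°  ·
  (1,4): δ = 1.46°  ✓
  (1,5): δ = 68.45°  ·
  (2,3): δ = 121.89°  ·
  (2,4): δ = 46.83°  ·
  (2,5): δ = 23.08°  ✓
  (3,4): δ = 104.94°  ·
  (3,5): δ = 35.03°  ✓
  (4,5): δ = 110.09°  ·
antipodal pairs: 4

count = 4; pairs: (0,3), (1,4), (2,5), (3,5)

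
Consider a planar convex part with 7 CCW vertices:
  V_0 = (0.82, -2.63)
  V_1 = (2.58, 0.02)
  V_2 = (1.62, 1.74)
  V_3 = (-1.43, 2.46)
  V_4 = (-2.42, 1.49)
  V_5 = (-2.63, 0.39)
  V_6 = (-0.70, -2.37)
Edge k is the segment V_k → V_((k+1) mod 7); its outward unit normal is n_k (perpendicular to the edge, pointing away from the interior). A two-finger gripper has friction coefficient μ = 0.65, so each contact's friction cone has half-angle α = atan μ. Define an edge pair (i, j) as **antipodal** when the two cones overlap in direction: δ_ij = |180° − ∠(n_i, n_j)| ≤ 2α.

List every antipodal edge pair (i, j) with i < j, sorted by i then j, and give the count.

α = atan 0.65 = 33.02°;  2α = 66.05°
n_0 = (+0.8330, -0.5532)
n_1 = (+0.8732, +0.4874)
n_2 = (+0.2298, +0.9732)
n_3 = (-0.6999, +0.7143)
n_4 = (-0.9823, +0.1875)
n_5 = (-0.8195, -0.5731)
n_6 = (-0.1686, -0.9857)
  (0,1): δ = 117.24°  ·
  (0,2): δ = 69.69°  ·
  (0,3): δ = 11.99°  ✓
  (0,4): δ = 22.78°  ✓
  (0,5): δ = 68.55°  ·
  (0,6): δ = 113.88°  ·
  (1,2): δ = 132.45°  ·
  (1,3): δ = 74.75°  ·
  (1,4): δ = 39.98°  ✓
  (1,5): δ = 5.80°  ✓
  (1,6): δ = 51.13°  ✓
  (2,3): δ = 122.30°  ·
  (2,4): δ = 87.53°  ·
  (2,5): δ = 41.75°  ✓
  (2,6): δ = 3.58°  ✓
  (3,4): δ = 145.22°  ·
  (3,5): δ = 99.45°  ·
  (3,6): δ = 54.12°  ✓
  (4,5): δ = 134.23°  ·
  (4,6): δ = 88.90°  ·
  (5,6): δ = 134.67°  ·
antipodal pairs: 8

count = 8; pairs: (0,3), (0,4), (1,4), (1,5), (1,6), (2,5), (2,6), (3,6)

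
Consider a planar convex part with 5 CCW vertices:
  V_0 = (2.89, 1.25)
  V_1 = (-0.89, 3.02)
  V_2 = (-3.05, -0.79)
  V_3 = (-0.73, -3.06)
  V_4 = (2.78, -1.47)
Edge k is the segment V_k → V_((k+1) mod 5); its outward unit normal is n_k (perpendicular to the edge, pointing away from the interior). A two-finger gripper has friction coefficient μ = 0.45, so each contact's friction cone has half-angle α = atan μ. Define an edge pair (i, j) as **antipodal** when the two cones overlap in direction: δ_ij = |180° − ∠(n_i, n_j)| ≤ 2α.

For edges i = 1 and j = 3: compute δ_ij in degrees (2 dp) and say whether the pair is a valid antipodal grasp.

δ = 36.08°, valid

α = atan 0.45 = 24.23°;  2α = 48.46°
edge 1: e_1 = (-2.16, -3.81);  n_1 = (-0.8699, +0.4932)
edge 3: e_3 = (+3.51, +1.59);  n_3 = (+0.4126, -0.9109)
∠(n_1, n_3) = 143.92°
δ = |180° − 143.92°| = 36.08°
36.08° ≤ 2α = 48.46°  →  valid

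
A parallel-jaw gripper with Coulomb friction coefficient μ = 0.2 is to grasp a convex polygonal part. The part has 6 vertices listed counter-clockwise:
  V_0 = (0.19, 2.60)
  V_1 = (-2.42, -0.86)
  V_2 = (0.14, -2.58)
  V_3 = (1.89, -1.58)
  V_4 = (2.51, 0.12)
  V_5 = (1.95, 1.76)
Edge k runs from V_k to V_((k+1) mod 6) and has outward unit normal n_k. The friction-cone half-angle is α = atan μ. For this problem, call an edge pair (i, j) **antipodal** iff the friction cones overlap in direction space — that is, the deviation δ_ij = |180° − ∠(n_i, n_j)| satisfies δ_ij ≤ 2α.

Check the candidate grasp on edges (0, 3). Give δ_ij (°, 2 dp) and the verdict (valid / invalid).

δ = 16.99°, valid

α = atan 0.2 = 11.31°;  2α = 22.62°
edge 0: e_0 = (-2.61, -3.46);  n_0 = (-0.7983, +0.6022)
edge 3: e_3 = (+0.62, +1.70);  n_3 = (+0.9395, -0.3426)
∠(n_0, n_3) = 163.01°
δ = |180° − 163.01°| = 16.99°
16.99° ≤ 2α = 22.62°  →  valid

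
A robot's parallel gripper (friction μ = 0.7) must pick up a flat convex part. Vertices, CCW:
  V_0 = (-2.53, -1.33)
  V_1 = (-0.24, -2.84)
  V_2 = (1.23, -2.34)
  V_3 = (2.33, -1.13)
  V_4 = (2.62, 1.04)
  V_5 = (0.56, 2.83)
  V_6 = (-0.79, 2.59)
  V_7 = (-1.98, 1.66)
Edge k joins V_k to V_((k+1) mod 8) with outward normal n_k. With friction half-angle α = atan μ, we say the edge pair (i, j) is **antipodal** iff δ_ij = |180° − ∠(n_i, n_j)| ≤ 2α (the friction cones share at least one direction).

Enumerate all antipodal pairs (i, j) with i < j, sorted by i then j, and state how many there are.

α = atan 0.7 = 34.99°;  2α = 69.98°
n_0 = (-0.5505, -0.8348)
n_1 = (+0.3220, -0.9467)
n_2 = (+0.7399, -0.6727)
n_3 = (+0.9912, -0.1325)
n_4 = (+0.6559, +0.7548)
n_5 = (-0.1750, +0.9846)
n_6 = (-0.6158, +0.7879)
n_7 = (-0.9835, +0.1809)
  (0,1): δ = 127.81°  ·
  (0,2): δ = 98.87°  ·
  (0,3): δ = 64.21°  ✓
  (0,4): δ = 7.59°  ✓
  (0,5): δ = 43.48°  ✓
  (0,6): δ = 71.41°  ·
  (0,7): δ = 112.98°  ·
  (1,2): δ = 151.06°  ·
  (1,3): δ = 116.40°  ·
  (1,4): δ = 59.77°  ✓
  (1,5): δ = 8.70°  ✓
  (1,6): δ = 19.22°  ✓
  (1,7): δ = 60.79°  ✓
  (2,3): δ = 145.34°  ·
  (2,4): δ = 88.71°  ·
  (2,5): δ = 37.65°  ✓
  (2,6): δ = 9.72°  ✓
  (2,7): δ = 31.85°  ✓
  (3,4): δ = 123.38°  ·
  (3,5): δ = 72.31°  ·
  (3,6): δ = 44.38°  ✓
  (3,7): δ = 2.81°  ✓
  (4,5): δ = 128.93°  ·
  (4,6): δ = 101.00°  ·
  (4,7): δ = 59.43°  ✓
  (5,6): δ = 152.07°  ·
  (5,7): δ = 110.50°  ·
  (6,7): δ = 138.43°  ·
antipodal pairs: 13

count = 13; pairs: (0,3), (0,4), (0,5), (1,4), (1,5), (1,6), (1,7), (2,5), (2,6), (2,7), (3,6), (3,7), (4,7)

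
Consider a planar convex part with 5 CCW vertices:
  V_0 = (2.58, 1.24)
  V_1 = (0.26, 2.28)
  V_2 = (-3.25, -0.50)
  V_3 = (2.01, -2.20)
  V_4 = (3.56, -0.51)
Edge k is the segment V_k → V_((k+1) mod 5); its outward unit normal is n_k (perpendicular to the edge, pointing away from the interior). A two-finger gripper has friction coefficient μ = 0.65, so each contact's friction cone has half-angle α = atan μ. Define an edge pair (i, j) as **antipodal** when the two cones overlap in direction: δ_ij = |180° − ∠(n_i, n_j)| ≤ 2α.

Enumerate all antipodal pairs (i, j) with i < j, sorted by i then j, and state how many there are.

α = atan 0.65 = 33.02°;  2α = 66.05°
n_0 = (+0.4091, +0.9125)
n_1 = (-0.6209, +0.7839)
n_2 = (-0.3075, -0.9515)
n_3 = (+0.7370, -0.6759)
n_4 = (+0.8725, +0.4886)
  (0,1): δ = 117.47°  ·
  (0,2): δ = 6.24°  ✓
  (0,3): δ = 71.62°  ·
  (0,4): δ = 143.39°  ·
  (1,2): δ = 56.29°  ✓
  (1,3): δ = 9.09°  ✓
  (1,4): δ = 80.87°  ·
  (2,3): δ = 114.62°  ·
  (2,4): δ = 42.84°  ✓
  (3,4): δ = 108.23°  ·
antipodal pairs: 4

count = 4; pairs: (0,2), (1,2), (1,3), (2,4)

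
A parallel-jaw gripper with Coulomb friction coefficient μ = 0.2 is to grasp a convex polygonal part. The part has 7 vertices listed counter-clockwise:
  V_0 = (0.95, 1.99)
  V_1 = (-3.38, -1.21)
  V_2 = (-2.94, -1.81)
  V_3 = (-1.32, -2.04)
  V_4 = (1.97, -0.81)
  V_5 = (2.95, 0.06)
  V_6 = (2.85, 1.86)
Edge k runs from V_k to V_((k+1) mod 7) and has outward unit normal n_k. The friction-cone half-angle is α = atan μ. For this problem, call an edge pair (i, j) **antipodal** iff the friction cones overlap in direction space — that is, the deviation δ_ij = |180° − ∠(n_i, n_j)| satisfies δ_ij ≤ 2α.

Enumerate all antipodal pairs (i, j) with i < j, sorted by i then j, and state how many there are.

α = atan 0.2 = 11.31°;  2α = 22.62°
n_0 = (-0.5943, +0.8042)
n_1 = (-0.8064, -0.5914)
n_2 = (-0.1406, -0.9901)
n_3 = (+0.3502, -0.9367)
n_4 = (+0.6639, -0.7478)
n_5 = (+0.9985, +0.0555)
n_6 = (+0.0683, +0.9977)
  (0,1): δ = 90.21°  ·
  (0,2): δ = 44.55°  ·
  (0,3): δ = 15.97°  ✓
  (0,4): δ = 5.13°  ✓
  (0,5): δ = 56.71°  ·
  (0,6): δ = 139.62°  ·
  (1,2): δ = 134.33°  ·
  (1,3): δ = 105.76°  ·
  (1,4): δ = 84.66°  ·
  (1,5): δ = 33.07°  ·
  (1,6): δ = 49.83°  ·
  (2,3): δ = 151.42°  ·
  (2,4): δ = 130.32°  ·
  (2,5): δ = 78.74°  ·
  (2,6): δ = 4.17°  ✓
  (3,4): δ = 158.90°  ·
  (3,5): δ = 107.32°  ·
  (3,6): δ = 24.41°  ·
  (4,5): δ = 128.42°  ·
  (4,6): δ = 45.51°  ·
  (5,6): δ = 97.09°  ·
antipodal pairs: 3

count = 3; pairs: (0,3), (0,4), (2,6)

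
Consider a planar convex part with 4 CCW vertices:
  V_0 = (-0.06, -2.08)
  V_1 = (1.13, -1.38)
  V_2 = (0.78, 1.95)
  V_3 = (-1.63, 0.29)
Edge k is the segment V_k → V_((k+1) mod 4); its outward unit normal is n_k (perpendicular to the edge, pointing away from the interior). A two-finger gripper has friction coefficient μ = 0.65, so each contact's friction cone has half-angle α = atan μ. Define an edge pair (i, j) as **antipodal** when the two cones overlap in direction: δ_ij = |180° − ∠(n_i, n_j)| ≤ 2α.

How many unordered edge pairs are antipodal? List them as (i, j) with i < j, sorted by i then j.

count = 3; pairs: (0,2), (1,2), (1,3)

α = atan 0.65 = 33.02°;  2α = 66.05°
n_0 = (+0.5070, -0.8619)
n_1 = (+0.9945, +0.1045)
n_2 = (-0.5673, +0.8235)
n_3 = (-0.8337, -0.5523)
  (0,1): δ = 114.47°  ·
  (0,2): δ = 4.09°  ✓
  (0,3): δ = 93.06°  ·
  (1,2): δ = 61.44°  ✓
  (1,3): δ = 27.52°  ✓
  (2,3): δ = 91.04°  ·
antipodal pairs: 3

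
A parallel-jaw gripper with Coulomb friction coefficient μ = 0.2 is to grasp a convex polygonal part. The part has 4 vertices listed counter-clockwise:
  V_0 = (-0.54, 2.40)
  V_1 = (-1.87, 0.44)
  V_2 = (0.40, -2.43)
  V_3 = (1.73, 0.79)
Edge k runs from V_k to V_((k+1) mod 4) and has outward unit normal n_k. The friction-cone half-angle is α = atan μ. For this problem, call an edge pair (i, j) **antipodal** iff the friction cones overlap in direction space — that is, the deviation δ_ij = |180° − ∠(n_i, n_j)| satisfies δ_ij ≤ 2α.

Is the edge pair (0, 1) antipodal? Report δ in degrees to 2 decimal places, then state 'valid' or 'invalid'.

δ = 107.50°, invalid

α = atan 0.2 = 11.31°;  2α = 22.62°
edge 0: e_0 = (-1.33, -1.96);  n_0 = (-0.8275, +0.5615)
edge 1: e_1 = (+2.27, -2.87);  n_1 = (-0.7843, -0.6204)
∠(n_0, n_1) = 72.50°
δ = |180° − 72.50°| = 107.50°
107.50° > 2α = 22.62°  →  invalid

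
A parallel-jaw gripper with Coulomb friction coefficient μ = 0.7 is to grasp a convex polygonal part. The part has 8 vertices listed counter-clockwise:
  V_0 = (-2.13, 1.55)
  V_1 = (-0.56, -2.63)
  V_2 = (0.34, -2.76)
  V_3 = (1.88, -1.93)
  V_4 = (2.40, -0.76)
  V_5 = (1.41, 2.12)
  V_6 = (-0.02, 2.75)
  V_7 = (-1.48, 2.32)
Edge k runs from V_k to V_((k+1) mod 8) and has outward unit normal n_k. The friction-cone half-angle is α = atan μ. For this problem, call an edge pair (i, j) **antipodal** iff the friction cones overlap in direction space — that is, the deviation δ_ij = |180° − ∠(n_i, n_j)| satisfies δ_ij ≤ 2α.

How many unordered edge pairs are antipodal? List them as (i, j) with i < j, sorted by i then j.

α = atan 0.7 = 34.99°;  2α = 69.98°
n_0 = (-0.9361, -0.3516)
n_1 = (-0.1430, -0.9897)
n_2 = (+0.4744, -0.8803)
n_3 = (+0.9138, -0.4061)
n_4 = (+0.9457, +0.3251)
n_5 = (+0.4032, +0.9151)
n_6 = (-0.2825, +0.9593)
n_7 = (-0.7641, +0.6451)
  (0,1): δ = 118.81°  ·
  (0,2): δ = 82.26°  ·
  (0,3): δ = 44.55°  ✓
  (0,4): δ = 1.62°  ✓
  (0,5): δ = 45.64°  ✓
  (0,6): δ = 85.82°  ·
  (0,7): δ = 119.24°  ·
  (1,2): δ = 143.46°  ·
  (1,3): δ = 105.74°  ·
  (1,4): δ = 62.81°  ✓
  (1,5): δ = 15.56°  ✓
  (1,6): δ = 24.63°  ✓
  (1,7): δ = 58.05°  ✓
  (2,3): δ = 142.29°  ·
  (2,4): δ = 99.35°  ·
  (2,5): δ = 52.10°  ✓
  (2,6): δ = 11.91°  ✓
  (2,7): δ = 21.51°  ✓
  (3,4): δ = 137.07°  ·
  (3,5): δ = 89.81°  ·
  (3,6): δ = 49.63°  ✓
  (3,7): δ = 16.21°  ✓
  (4,5): δ = 132.75°  ·
  (4,6): δ = 92.56°  ·
  (4,7): δ = 59.14°  ✓
  (5,6): δ = 139.81°  ·
  (5,7): δ = 106.39°  ·
  (6,7): δ = 146.58°  ·
antipodal pairs: 13

count = 13; pairs: (0,3), (0,4), (0,5), (1,4), (1,5), (1,6), (1,7), (2,5), (2,6), (2,7), (3,6), (3,7), (4,7)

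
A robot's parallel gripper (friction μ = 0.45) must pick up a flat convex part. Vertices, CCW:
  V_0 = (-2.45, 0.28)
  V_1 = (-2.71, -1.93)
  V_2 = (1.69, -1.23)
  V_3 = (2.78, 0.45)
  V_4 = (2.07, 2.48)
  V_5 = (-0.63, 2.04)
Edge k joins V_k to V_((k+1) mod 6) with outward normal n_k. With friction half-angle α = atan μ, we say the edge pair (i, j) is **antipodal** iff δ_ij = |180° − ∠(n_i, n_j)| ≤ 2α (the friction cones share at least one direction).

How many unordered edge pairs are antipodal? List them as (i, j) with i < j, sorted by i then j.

count = 6; pairs: (0,2), (0,3), (1,4), (1,5), (2,4), (2,5)

α = atan 0.45 = 24.23°;  2α = 48.46°
n_0 = (-0.9932, +0.1168)
n_1 = (+0.1571, -0.9876)
n_2 = (+0.8389, -0.5443)
n_3 = (+0.9439, +0.3301)
n_4 = (-0.1608, +0.9870)
n_5 = (-0.6952, +0.7189)
  (0,1): δ = 74.25°  ·
  (0,2): δ = 26.27°  ✓
  (0,3): δ = 25.99°  ✓
  (0,4): δ = 105.97°  ·
  (0,5): δ = 140.75°  ·
  (1,2): δ = 132.02°  ·
  (1,3): δ = 79.76°  ·
  (1,4): δ = 0.22°  ✓
  (1,5): δ = 35.00°  ✓
  (2,3): δ = 127.75°  ·
  (2,4): δ = 47.77°  ✓
  (2,5): δ = 12.98°  ✓
  (3,4): δ = 100.02°  ·
  (3,5): δ = 65.24°  ·
  (4,5): δ = 145.22°  ·
antipodal pairs: 6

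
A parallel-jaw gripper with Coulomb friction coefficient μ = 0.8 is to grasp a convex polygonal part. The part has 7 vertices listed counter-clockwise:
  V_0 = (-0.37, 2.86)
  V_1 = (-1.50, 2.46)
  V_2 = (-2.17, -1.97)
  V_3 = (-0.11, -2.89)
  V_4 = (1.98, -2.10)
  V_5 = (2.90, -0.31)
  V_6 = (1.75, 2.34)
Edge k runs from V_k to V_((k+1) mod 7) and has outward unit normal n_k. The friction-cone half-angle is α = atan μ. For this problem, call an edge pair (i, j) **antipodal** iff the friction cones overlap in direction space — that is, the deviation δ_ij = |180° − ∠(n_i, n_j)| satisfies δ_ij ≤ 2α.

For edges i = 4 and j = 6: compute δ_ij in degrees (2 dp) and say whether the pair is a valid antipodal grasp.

α = atan 0.8 = 38.66°;  2α = 77.32°
edge 4: e_4 = (+0.92, +1.79);  n_4 = (+0.8894, -0.4571)
edge 6: e_6 = (-2.12, +0.52);  n_6 = (+0.2382, +0.9712)
∠(n_4, n_6) = 103.42°
δ = |180° − 103.42°| = 76.58°
76.58° ≤ 2α = 77.32°  →  valid

δ = 76.58°, valid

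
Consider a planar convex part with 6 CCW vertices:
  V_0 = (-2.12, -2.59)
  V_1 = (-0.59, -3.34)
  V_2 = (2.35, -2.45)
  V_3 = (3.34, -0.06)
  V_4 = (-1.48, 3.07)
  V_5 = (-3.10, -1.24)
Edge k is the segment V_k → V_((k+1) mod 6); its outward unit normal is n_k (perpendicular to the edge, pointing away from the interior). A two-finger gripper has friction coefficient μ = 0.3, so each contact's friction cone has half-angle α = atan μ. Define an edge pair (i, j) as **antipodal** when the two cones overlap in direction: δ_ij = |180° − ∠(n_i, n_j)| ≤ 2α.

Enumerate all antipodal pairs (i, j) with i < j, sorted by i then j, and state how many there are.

count = 3; pairs: (0,3), (2,4), (3,5)

α = atan 0.3 = 16.70°;  2α = 33.40°
n_0 = (-0.4402, -0.8979)
n_1 = (+0.2897, -0.9571)
n_2 = (+0.9239, -0.3827)
n_3 = (+0.5446, +0.8387)
n_4 = (-0.9361, +0.3518)
n_5 = (-0.8093, -0.5875)
  (0,1): δ = 137.04°  ·
  (0,2): δ = 86.39°  ·
  (0,3): δ = 6.88°  ✓
  (0,4): δ = 95.51°  ·
  (0,5): δ = 152.09°  ·
  (1,2): δ = 129.34°  ·
  (1,3): δ = 49.84°  ·
  (1,4): δ = 52.56°  ·
  (1,5): δ = 109.13°  ·
  (2,3): δ = 100.50°  ·
  (2,4): δ = 1.90°  ✓
  (2,5): δ = 58.48°  ·
  (3,4): δ = 77.60°  ·
  (3,5): δ = 21.02°  ✓
  (4,5): δ = 123.42°  ·
antipodal pairs: 3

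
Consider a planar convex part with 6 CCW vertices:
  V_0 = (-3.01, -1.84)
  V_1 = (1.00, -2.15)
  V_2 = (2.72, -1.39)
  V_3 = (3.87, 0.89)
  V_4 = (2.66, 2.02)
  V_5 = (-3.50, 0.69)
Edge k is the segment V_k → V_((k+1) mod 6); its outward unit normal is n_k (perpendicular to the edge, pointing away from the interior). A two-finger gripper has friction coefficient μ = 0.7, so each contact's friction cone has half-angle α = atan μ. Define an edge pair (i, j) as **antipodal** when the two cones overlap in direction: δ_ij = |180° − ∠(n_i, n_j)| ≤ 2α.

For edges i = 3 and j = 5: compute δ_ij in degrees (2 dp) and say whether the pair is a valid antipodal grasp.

δ = 36.00°, valid

α = atan 0.7 = 34.99°;  2α = 69.98°
edge 3: e_3 = (-1.21, +1.13);  n_3 = (+0.6825, +0.7309)
edge 5: e_5 = (+0.49, -2.53);  n_5 = (-0.9818, -0.1901)
∠(n_3, n_5) = 144.00°
δ = |180° − 144.00°| = 36.00°
36.00° ≤ 2α = 69.98°  →  valid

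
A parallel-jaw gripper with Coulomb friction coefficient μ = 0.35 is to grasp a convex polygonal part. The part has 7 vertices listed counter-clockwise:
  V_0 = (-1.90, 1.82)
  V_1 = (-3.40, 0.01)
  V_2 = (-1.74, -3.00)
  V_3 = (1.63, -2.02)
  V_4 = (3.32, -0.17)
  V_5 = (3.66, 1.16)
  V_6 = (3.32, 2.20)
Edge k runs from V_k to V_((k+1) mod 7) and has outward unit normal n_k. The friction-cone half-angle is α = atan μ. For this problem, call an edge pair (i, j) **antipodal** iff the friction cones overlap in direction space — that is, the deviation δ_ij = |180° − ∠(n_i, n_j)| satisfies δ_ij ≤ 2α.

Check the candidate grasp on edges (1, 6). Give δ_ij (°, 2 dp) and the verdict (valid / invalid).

δ = 65.29°, invalid

α = atan 0.35 = 19.29°;  2α = 38.58°
edge 1: e_1 = (+1.66, -3.01);  n_1 = (-0.8757, -0.4829)
edge 6: e_6 = (-5.22, -0.38);  n_6 = (-0.0726, +0.9974)
∠(n_1, n_6) = 114.71°
δ = |180° − 114.71°| = 65.29°
65.29° > 2α = 38.58°  →  invalid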